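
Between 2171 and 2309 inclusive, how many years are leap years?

33

Multiples of 4 in [2171,2309]: 35.
Of those, multiples of 100: 2 (not leap unless ÷400).
Multiples of 400: 0.
Leap years = 35 − 2 + 0 = 33.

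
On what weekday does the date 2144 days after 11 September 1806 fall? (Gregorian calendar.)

First find the weekday of Sep 11, 1806. Doomsday rule: the anchor day for the 1800s is Friday. For year 06: 6÷12 = 0 r 6, and 6÷4 = 1, so 0+6+1 = 7.
Friday + 7 ≡ Friday — that's 1806's doomsday.
In September the doomsday date is Sep 5.
Sep 11 is 6 days after Sep 5; 6 mod 7 = 6, so Friday + 6 = Thursday.
2144 mod 7 = 2, so 2144 days after a Thursday is Thursday + 2 = Saturday.

Saturday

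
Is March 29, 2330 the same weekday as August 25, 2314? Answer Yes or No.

No

From Aug 25, 2314 to Mar 29, 2330 is 5695 days.
5695 mod 7 = 4, so they are different weekdays.
(Aug 25, 2314 is a Tuesday; Mar 29, 2330 is a Saturday.)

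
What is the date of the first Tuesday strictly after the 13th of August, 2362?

Aug 13, 2362 is a Monday.
From Monday to the next Tuesday is 1 day.
Aug 13, 2362 + 1 = Aug 14, 2362.

August 14, 2362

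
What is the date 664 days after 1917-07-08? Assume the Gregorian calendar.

+365 (one year) → Jul 8, 1918 (299 left).
Jul has 31 days: +24 → Aug 1, 1918 (275 left).
Aug has 31 days: +31 → Sep 1, 1918 (244 left).
Sep has 30 days: +30 → Oct 1, 1918 (214 left).
Oct has 31 days: +31 → Nov 1, 1918 (183 left).
Nov has 30 days: +30 → Dec 1, 1918 (153 left).
Dec has 31 days: +31 → Jan 1, 1919 (122 left).
Jan has 31 days: +31 → Feb 1, 1919 (91 left).
Feb has 28 days: +28 → Mar 1, 1919 (63 left).
Mar has 31 days: +31 → Apr 1, 1919 (32 left).
Apr has 30 days: +30 → May 1, 1919 (2 left).
+2 → May 3, 1919.

May 3, 1919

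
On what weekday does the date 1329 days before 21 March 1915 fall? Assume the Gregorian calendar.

First find the weekday of Mar 21, 1915. Doomsday rule: the anchor day for the 1900s is Wednesday. For year 15: 15÷12 = 1 r 3, and 3÷4 = 0, so 1+3+0 = 4.
Wednesday + 4 ≡ Sunday — that's 1915's doomsday.
In March the doomsday date is Mar 14.
Mar 21 is 7 days after Mar 14; 7 mod 7 = 0, so Sunday + 0 = Sunday.
1329 mod 7 = 6, so 1329 days before a Sunday is Sunday − 6 = Monday.

Monday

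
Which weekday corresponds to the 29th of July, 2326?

Thursday

Doomsday rule: the anchor day for the 2300s is Wednesday. For year 26: 26÷12 = 2 r 2, and 2÷4 = 0, so 2+2+0 = 4.
Wednesday + 4 ≡ Sunday — that's 2326's doomsday.
In July the doomsday date is Jul 11.
Jul 29 is 18 days after Jul 11; 18 mod 7 = 4, so Sunday + 4 = Thursday.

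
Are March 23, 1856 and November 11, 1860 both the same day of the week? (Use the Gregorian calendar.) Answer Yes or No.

From Mar 23, 1856 to Nov 11, 1860 is 1694 days.
1694 mod 7 = 0, so they are the same weekday.
(Mar 23, 1856 is a Sunday; Nov 11, 1860 is a Sunday.)

Yes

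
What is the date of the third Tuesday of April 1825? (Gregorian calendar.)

April 19, 1825

April 1, 1825 is a Friday.
The first Tuesday is therefore April 5 (4 days later).
The third Tuesday is 5 + 2×7 = April 19.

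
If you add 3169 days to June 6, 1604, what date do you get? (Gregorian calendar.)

February 8, 1613

+365 (one year) → Jun 6, 1605 (2804 left).
+365 (one year) → Jun 6, 1606 (2439 left).
+365 (one year) → Jun 6, 1607 (2074 left).
+366 (one year; includes Feb 29, 1608) → Jun 6, 1608 (1708 left).
+365 (one year) → Jun 6, 1609 (1343 left).
+365 (one year) → Jun 6, 1610 (978 left).
+365 (one year) → Jun 6, 1611 (613 left).
+366 (one year; includes Feb 29, 1612) → Jun 6, 1612 (247 left).
Jun has 30 days: +25 → Jul 1, 1612 (222 left).
Jul has 31 days: +31 → Aug 1, 1612 (191 left).
Aug has 31 days: +31 → Sep 1, 1612 (160 left).
Sep has 30 days: +30 → Oct 1, 1612 (130 left).
Oct has 31 days: +31 → Nov 1, 1612 (99 left).
Nov has 30 days: +30 → Dec 1, 1612 (69 left).
Dec has 31 days: +31 → Jan 1, 1613 (38 left).
Jan has 31 days: +31 → Feb 1, 1613 (7 left).
+7 → Feb 8, 1613.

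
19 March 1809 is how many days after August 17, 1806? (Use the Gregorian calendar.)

945

Aug 17, 1806 → Aug 17, 1807: 365 days.
Aug 17, 1807 → Aug 17, 1808: 366 days (Feb 29, 1808 is in that span).
Aug 17, 1808 → Sep 17, 1808: 31 days (August has 31).
Sep 17, 1808 → Oct 17, 1808: 30 days (September has 30).
Oct 17, 1808 → Nov 17, 1808: 31 days (October has 31).
Nov 17, 1808 → Dec 17, 1808: 30 days (November has 30).
Dec 17, 1808 → Jan 17, 1809: 31 days (December has 31).
Jan 17, 1809 → Feb 17, 1809: 31 days (January has 31).
Feb 17, 1809 → Mar 17, 1809: 28 days (February has 28).
Mar 17, 1809 → Mar 19, 1809: 2 days.
Total: 945 days.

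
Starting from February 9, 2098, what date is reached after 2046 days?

September 18, 2103

+365 (one year) → Feb 9, 2099 (1681 left).
+365 (one year) → Feb 9, 2100 (1316 left).
+365 (one year) → Feb 9, 2101 (951 left).
+365 (one year) → Feb 9, 2102 (586 left).
+365 (one year) → Feb 9, 2103 (221 left).
Feb has 28 days: +20 → Mar 1, 2103 (201 left).
Mar has 31 days: +31 → Apr 1, 2103 (170 left).
Apr has 30 days: +30 → May 1, 2103 (140 left).
May has 31 days: +31 → Jun 1, 2103 (109 left).
Jun has 30 days: +30 → Jul 1, 2103 (79 left).
Jul has 31 days: +31 → Aug 1, 2103 (48 left).
Aug has 31 days: +31 → Sep 1, 2103 (17 left).
+17 → Sep 18, 2103.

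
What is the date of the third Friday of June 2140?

June 1, 2140 is a Wednesday.
The first Friday is therefore June 3 (2 days later).
The third Friday is 3 + 2×7 = June 17.

June 17, 2140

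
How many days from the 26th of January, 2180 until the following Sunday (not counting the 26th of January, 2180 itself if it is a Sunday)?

4

Jan 26, 2180 is a Wednesday.
From Wednesday to the next Sunday is 4 days.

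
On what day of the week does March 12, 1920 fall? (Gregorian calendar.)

Friday

Doomsday rule: the anchor day for the 1900s is Wednesday. For year 20: 20÷12 = 1 r 8, and 8÷4 = 2, so 1+8+2 = 11.
Wednesday + 11 ≡ Sunday — that's 1920's doomsday.
In March the doomsday date is Mar 14.
Mar 12 is 2 days before Mar 14; 2 mod 7 = 2, so Sunday − 2 = Friday.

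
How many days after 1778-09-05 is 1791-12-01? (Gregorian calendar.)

Sep 5, 1778 → Sep 5, 1779: 365 days.
Sep 5, 1779 → Sep 5, 1780: 366 days (Feb 29, 1780 is in that span).
Sep 5, 1780 → Sep 5, 1781: 365 days.
Sep 5, 1781 → Sep 5, 1782: 365 days.
Sep 5, 1782 → Sep 5, 1783: 365 days.
Sep 5, 1783 → Sep 5, 1784: 366 days (Feb 29, 1784 is in that span).
Sep 5, 1784 → Sep 5, 1785: 365 days.
Sep 5, 1785 → Sep 5, 1786: 365 days.
Sep 5, 1786 → Sep 5, 1787: 365 days.
Sep 5, 1787 → Sep 5, 1788: 366 days (Feb 29, 1788 is in that span).
Sep 5, 1788 → Sep 5, 1789: 365 days.
Sep 5, 1789 → Sep 5, 1790: 365 days.
Sep 5, 1790 → Sep 5, 1791: 365 days.
Sep 5, 1791 → Oct 5, 1791: 30 days (September has 30).
Oct 5, 1791 → Nov 5, 1791: 31 days (October has 31).
Nov 5, 1791 → Dec 1, 1791: 26 days.
Total: 4835 days.

4835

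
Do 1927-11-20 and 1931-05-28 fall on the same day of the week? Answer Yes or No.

No

From Nov 20, 1927 to May 28, 1931 is 1285 days.
1285 mod 7 = 4, so they are different weekdays.
(Nov 20, 1927 is a Sunday; May 28, 1931 is a Thursday.)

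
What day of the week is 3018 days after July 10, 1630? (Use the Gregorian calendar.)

Thursday

First find the weekday of Jul 10, 1630. Doomsday rule: the anchor day for the 1600s is Tuesday. For year 30: 30÷12 = 2 r 6, and 6÷4 = 1, so 2+6+1 = 9.
Tuesday + 9 ≡ Thursday — that's 1630's doomsday.
In July the doomsday date is Jul 11.
Jul 10 is 1 day before Jul 11; 1 mod 7 = 1, so Thursday − 1 = Wednesday.
3018 mod 7 = 1, so 3018 days after a Wednesday is Wednesday + 1 = Thursday.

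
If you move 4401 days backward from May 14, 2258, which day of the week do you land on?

May 14, 2258 is a Friday.
4401 mod 7 = 5, so 4401 days before a Friday is Friday − 5 = Sunday.

Sunday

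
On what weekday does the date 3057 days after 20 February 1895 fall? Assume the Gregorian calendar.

Monday

First find the weekday of Feb 20, 1895. Doomsday rule: the anchor day for the 1800s is Friday. For year 95: 95÷12 = 7 r 11, and 11÷4 = 2, so 7+11+2 = 20.
Friday + 20 ≡ Thursday — that's 1895's doomsday.
In February the doomsday date is Feb 28 (1895 is not a leap year).
Feb 20 is 8 days before Feb 28; 8 mod 7 = 1, so Thursday − 1 = Wednesday.
3057 mod 7 = 5, so 3057 days after a Wednesday is Wednesday + 5 = Monday.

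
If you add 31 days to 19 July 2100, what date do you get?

August 19, 2100

Jul has 31 days: +13 → Aug 1, 2100 (18 left).
+18 → Aug 19, 2100.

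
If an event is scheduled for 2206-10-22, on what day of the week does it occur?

Doomsday rule: the anchor day for the 2200s is Friday. For year 06: 6÷12 = 0 r 6, and 6÷4 = 1, so 0+6+1 = 7.
Friday + 7 ≡ Friday — that's 2206's doomsday.
In October the doomsday date is Oct 10.
Oct 22 is 12 days after Oct 10; 12 mod 7 = 5, so Friday + 5 = Wednesday.

Wednesday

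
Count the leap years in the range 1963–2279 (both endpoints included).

Multiples of 4 in [1963,2279]: 79.
Of those, multiples of 100: 3 (not leap unless ÷400).
Multiples of 400: 1.
Leap years = 79 − 3 + 1 = 77.

77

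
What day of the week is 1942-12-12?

January 1, 1942 is a Thursday.
Jan 1, 1942 → Feb 1, 1942: 31 days (January has 31).
Feb 1, 1942 → Mar 1, 1942: 28 days (February has 28).
Mar 1, 1942 → Apr 1, 1942: 31 days (March has 31).
Apr 1, 1942 → May 1, 1942: 30 days (April has 30).
May 1, 1942 → Jun 1, 1942: 31 days (May has 31).
Jun 1, 1942 → Jul 1, 1942: 30 days (June has 30).
Jul 1, 1942 → Aug 1, 1942: 31 days (July has 31).
Aug 1, 1942 → Sep 1, 1942: 31 days (August has 31).
Sep 1, 1942 → Oct 1, 1942: 30 days (September has 30).
Oct 1, 1942 → Nov 1, 1942: 31 days (October has 31).
Nov 1, 1942 → Dec 1, 1942: 30 days (November has 30).
Dec 1, 1942 → Dec 12, 1942: 11 days.
Total: 345 days.
345 mod 7 = 2, so Thursday + 2 = Saturday.

Saturday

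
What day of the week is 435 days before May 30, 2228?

First find the weekday of May 30, 2228. Doomsday rule: the anchor day for the 2200s is Friday. For year 28: 28÷12 = 2 r 4, and 4÷4 = 1, so 2+4+1 = 7.
Friday + 7 ≡ Friday — that's 2228's doomsday.
In May the doomsday date is May 9.
May 30 is 21 days after May 9; 21 mod 7 = 0, so Friday + 0 = Friday.
435 mod 7 = 1, so 435 days before a Friday is Friday − 1 = Thursday.

Thursday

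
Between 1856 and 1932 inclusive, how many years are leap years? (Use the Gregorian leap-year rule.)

Multiples of 4 in [1856,1932]: 20.
Of those, multiples of 100: 1 (not leap unless ÷400).
Multiples of 400: 0.
Leap years = 20 − 1 + 0 = 19.

19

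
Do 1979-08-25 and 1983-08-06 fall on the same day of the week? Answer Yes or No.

Yes

From Aug 25, 1979 to Aug 6, 1983 is 1442 days.
1442 mod 7 = 0, so they are the same weekday.
(Aug 25, 1979 is a Saturday; Aug 6, 1983 is a Saturday.)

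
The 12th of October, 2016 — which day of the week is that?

Doomsday rule: the anchor day for the 2000s is Tuesday. For year 16: 16÷12 = 1 r 4, and 4÷4 = 1, so 1+4+1 = 6.
Tuesday + 6 ≡ Monday — that's 2016's doomsday.
In October the doomsday date is Oct 10.
Oct 12 is 2 days after Oct 10; 2 mod 7 = 2, so Monday + 2 = Wednesday.

Wednesday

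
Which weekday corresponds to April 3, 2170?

Doomsday rule: the anchor day for the 2100s is Sunday. For year 70: 70÷12 = 5 r 10, and 10÷4 = 2, so 5+10+2 = 17.
Sunday + 17 ≡ Wednesday — that's 2170's doomsday.
In April the doomsday date is Apr 4.
Apr 3 is 1 day before Apr 4; 1 mod 7 = 1, so Wednesday − 1 = Tuesday.

Tuesday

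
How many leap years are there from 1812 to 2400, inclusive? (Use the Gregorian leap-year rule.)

144

Multiples of 4 in [1812,2400]: 148.
Of those, multiples of 100: 6 (not leap unless ÷400).
Multiples of 400: 2.
Leap years = 148 − 6 + 2 = 144.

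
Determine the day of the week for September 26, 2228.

Doomsday rule: the anchor day for the 2200s is Friday. For year 28: 28÷12 = 2 r 4, and 4÷4 = 1, so 2+4+1 = 7.
Friday + 7 ≡ Friday — that's 2228's doomsday.
In September the doomsday date is Sep 5.
Sep 26 is 21 days after Sep 5; 21 mod 7 = 0, so Friday + 0 = Friday.

Friday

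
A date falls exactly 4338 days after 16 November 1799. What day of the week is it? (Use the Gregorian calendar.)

Nov 16, 1799 is a Saturday.
4338 mod 7 = 5, so 4338 days after a Saturday is Saturday + 5 = Thursday.

Thursday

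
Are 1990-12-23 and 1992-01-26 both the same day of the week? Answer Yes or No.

Yes

From Dec 23, 1990 to Jan 26, 1992 is 399 days.
399 mod 7 = 0, so they are the same weekday.
(Dec 23, 1990 is a Sunday; Jan 26, 1992 is a Sunday.)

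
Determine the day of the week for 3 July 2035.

Doomsday rule: the anchor day for the 2000s is Tuesday. For year 35: 35÷12 = 2 r 11, and 11÷4 = 2, so 2+11+2 = 15.
Tuesday + 15 ≡ Wednesday — that's 2035's doomsday.
In July the doomsday date is Jul 11.
Jul 3 is 8 days before Jul 11; 8 mod 7 = 1, so Wednesday − 1 = Tuesday.

Tuesday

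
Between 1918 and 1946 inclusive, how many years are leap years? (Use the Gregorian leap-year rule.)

Multiples of 4 in [1918,1946]: 7.
Of those, multiples of 100: 0 (not leap unless ÷400).
Multiples of 400: 0.
Leap years = 7 − 0 + 0 = 7.

7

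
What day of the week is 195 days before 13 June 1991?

Friday

First find the weekday of Jun 13, 1991. Doomsday rule: the anchor day for the 1900s is Wednesday. For year 91: 91÷12 = 7 r 7, and 7÷4 = 1, so 7+7+1 = 15.
Wednesday + 15 ≡ Thursday — that's 1991's doomsday.
In June the doomsday date is Jun 6.
Jun 13 is 7 days after Jun 6; 7 mod 7 = 0, so Thursday + 0 = Thursday.
195 mod 7 = 6, so 195 days before a Thursday is Thursday − 6 = Friday.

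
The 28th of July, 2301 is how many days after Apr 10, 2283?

Apr 10, 2283 → Apr 10, 2284: 366 days (Feb 29, 2284 is in that span).
Apr 10, 2284 → Apr 10, 2285: 365 days.
Apr 10, 2285 → Apr 10, 2286: 365 days.
Apr 10, 2286 → Apr 10, 2287: 365 days.
Apr 10, 2287 → Apr 10, 2288: 366 days (Feb 29, 2288 is in that span).
Apr 10, 2288 → Apr 10, 2289: 365 days.
Apr 10, 2289 → Apr 10, 2290: 365 days.
Apr 10, 2290 → Apr 10, 2291: 365 days.
Apr 10, 2291 → Apr 10, 2292: 366 days (Feb 29, 2292 is in that span).
Apr 10, 2292 → Apr 10, 2293: 365 days.
Apr 10, 2293 → Apr 10, 2294: 365 days.
Apr 10, 2294 → Apr 10, 2295: 365 days.
Apr 10, 2295 → Apr 10, 2296: 366 days (Feb 29, 2296 is in that span).
Apr 10, 2296 → Apr 10, 2297: 365 days.
Apr 10, 2297 → Apr 10, 2298: 365 days.
Apr 10, 2298 → Apr 10, 2299: 365 days.
Apr 10, 2299 → Apr 10, 2300: 365 days.
Apr 10, 2300 → Apr 10, 2301: 365 days.
Apr 10, 2301 → May 10, 2301: 30 days (April has 30).
May 10, 2301 → Jun 10, 2301: 31 days (May has 31).
Jun 10, 2301 → Jul 10, 2301: 30 days (June has 30).
Jul 10, 2301 → Jul 28, 2301: 18 days.
Total: 6683 days.

6683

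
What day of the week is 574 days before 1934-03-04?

Sunday

First find the weekday of Mar 4, 1934. Doomsday rule: the anchor day for the 1900s is Wednesday. For year 34: 34÷12 = 2 r 10, and 10÷4 = 2, so 2+10+2 = 14.
Wednesday + 14 ≡ Wednesday — that's 1934's doomsday.
In March the doomsday date is Mar 14.
Mar 4 is 10 days before Mar 14; 10 mod 7 = 3, so Wednesday − 3 = Sunday.
574 mod 7 = 0, so 574 days before a Sunday is Sunday − 0 = Sunday.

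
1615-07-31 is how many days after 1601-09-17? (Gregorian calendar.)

Sep 17, 1601 → Sep 17, 1602: 365 days.
Sep 17, 1602 → Sep 17, 1603: 365 days.
Sep 17, 1603 → Sep 17, 1604: 366 days (Feb 29, 1604 is in that span).
Sep 17, 1604 → Sep 17, 1605: 365 days.
Sep 17, 1605 → Sep 17, 1606: 365 days.
Sep 17, 1606 → Sep 17, 1607: 365 days.
Sep 17, 1607 → Sep 17, 1608: 366 days (Feb 29, 1608 is in that span).
Sep 17, 1608 → Sep 17, 1609: 365 days.
Sep 17, 1609 → Sep 17, 1610: 365 days.
Sep 17, 1610 → Sep 17, 1611: 365 days.
Sep 17, 1611 → Sep 17, 1612: 366 days (Feb 29, 1612 is in that span).
Sep 17, 1612 → Sep 17, 1613: 365 days.
Sep 17, 1613 → Sep 17, 1614: 365 days.
Sep 17, 1614 → Oct 17, 1614: 30 days (September has 30).
Oct 17, 1614 → Nov 17, 1614: 31 days (October has 31).
Nov 17, 1614 → Dec 17, 1614: 30 days (November has 30).
Dec 17, 1614 → Jan 17, 1615: 31 days (December has 31).
Jan 17, 1615 → Feb 17, 1615: 31 days (January has 31).
Feb 17, 1615 → Mar 17, 1615: 28 days (February has 28).
Mar 17, 1615 → Apr 17, 1615: 31 days (March has 31).
Apr 17, 1615 → May 17, 1615: 30 days (April has 30).
May 17, 1615 → Jun 17, 1615: 31 days (May has 31).
Jun 17, 1615 → Jul 17, 1615: 30 days (June has 30).
Jul 17, 1615 → Jul 31, 1615: 14 days.
Total: 5065 days.

5065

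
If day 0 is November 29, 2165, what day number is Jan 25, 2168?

Nov 29, 2165 → Nov 29, 2166: 365 days.
Nov 29, 2166 → Nov 29, 2167: 365 days.
Nov 29, 2167 → Dec 29, 2167: 30 days (November has 30).
Dec 29, 2167 → Jan 25, 2168: 27 days.
Total: 787 days.

787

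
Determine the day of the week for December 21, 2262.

Doomsday rule: the anchor day for the 2200s is Friday. For year 62: 62÷12 = 5 r 2, and 2÷4 = 0, so 5+2+0 = 7.
Friday + 7 ≡ Friday — that's 2262's doomsday.
In December the doomsday date is Dec 12.
Dec 21 is 9 days after Dec 12; 9 mod 7 = 2, so Friday + 2 = Sunday.

Sunday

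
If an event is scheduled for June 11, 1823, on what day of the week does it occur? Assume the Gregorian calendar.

Doomsday rule: the anchor day for the 1800s is Friday. For year 23: 23÷12 = 1 r 11, and 11÷4 = 2, so 1+11+2 = 14.
Friday + 14 ≡ Friday — that's 1823's doomsday.
In June the doomsday date is Jun 6.
Jun 11 is 5 days after Jun 6; 5 mod 7 = 5, so Friday + 5 = Wednesday.

Wednesday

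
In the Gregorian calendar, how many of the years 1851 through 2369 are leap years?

Multiples of 4 in [1851,2369]: 130.
Of those, multiples of 100: 5 (not leap unless ÷400).
Multiples of 400: 1.
Leap years = 130 − 5 + 1 = 126.

126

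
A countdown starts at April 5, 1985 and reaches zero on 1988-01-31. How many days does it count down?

Apr 5, 1985 → Apr 5, 1986: 365 days.
Apr 5, 1986 → Apr 5, 1987: 365 days.
Apr 5, 1987 → May 5, 1987: 30 days (April has 30).
May 5, 1987 → Jun 5, 1987: 31 days (May has 31).
Jun 5, 1987 → Jul 5, 1987: 30 days (June has 30).
Jul 5, 1987 → Aug 5, 1987: 31 days (July has 31).
Aug 5, 1987 → Sep 5, 1987: 31 days (August has 31).
Sep 5, 1987 → Oct 5, 1987: 30 days (September has 30).
Oct 5, 1987 → Nov 5, 1987: 31 days (October has 31).
Nov 5, 1987 → Dec 5, 1987: 30 days (November has 30).
Dec 5, 1987 → Jan 5, 1988: 31 days (December has 31).
Jan 5, 1988 → Jan 31, 1988: 26 days.
Total: 1031 days.

1031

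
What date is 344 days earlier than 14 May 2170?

June 4, 2169

−14 → Apr 30, 2170 (end of Apr, 30 days; 330 left).
−30 → Mar 31, 2170 (end of Mar, 31 days; 300 left).
−31 → Feb 28, 2170 (end of Feb, 28 days; 269 left).
−28 → Jan 31, 2170 (end of Jan, 31 days; 241 left).
−31 → Dec 31, 2169 (end of Dec, 31 days; 210 left).
−31 → Nov 30, 2169 (end of Nov, 30 days; 179 left).
−30 → Oct 31, 2169 (end of Oct, 31 days; 149 left).
−31 → Sep 30, 2169 (end of Sep, 30 days; 118 left).
−30 → Aug 31, 2169 (end of Aug, 31 days; 88 left).
−31 → Jul 31, 2169 (end of Jul, 31 days; 57 left).
−31 → Jun 30, 2169 (end of Jun, 30 days; 26 left).
−26 → Jun 4, 2169.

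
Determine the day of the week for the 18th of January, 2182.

Doomsday rule: the anchor day for the 2100s is Sunday. For year 82: 82÷12 = 6 r 10, and 10÷4 = 2, so 6+10+2 = 18.
Sunday + 18 ≡ Thursday — that's 2182's doomsday.
In January the doomsday date is Jan 3 (2182 is not a leap year).
Jan 18 is 15 days after Jan 3; 15 mod 7 = 1, so Thursday + 1 = Friday.

Friday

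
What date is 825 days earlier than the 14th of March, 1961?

−365 (one year) → Mar 14, 1960 (460 left).
−366 (one year; includes Feb 29, 1960) → Mar 14, 1959 (94 left).
−14 → Feb 28, 1959 (end of Feb, 28 days; 80 left).
−28 → Jan 31, 1959 (end of Jan, 31 days; 52 left).
−31 → Dec 31, 1958 (end of Dec, 31 days; 21 left).
−21 → Dec 10, 1958.

December 10, 1958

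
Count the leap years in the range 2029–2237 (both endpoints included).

50

Multiples of 4 in [2029,2237]: 52.
Of those, multiples of 100: 2 (not leap unless ÷400).
Multiples of 400: 0.
Leap years = 52 − 2 + 0 = 50.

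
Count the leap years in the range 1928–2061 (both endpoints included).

34

Multiples of 4 in [1928,2061]: 34.
Of those, multiples of 100: 1 (not leap unless ÷400).
Multiples of 400: 1.
Leap years = 34 − 1 + 1 = 34.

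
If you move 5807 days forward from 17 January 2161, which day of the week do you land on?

Wednesday

First find the weekday of Jan 17, 2161. Doomsday rule: the anchor day for the 2100s is Sunday. For year 61: 61÷12 = 5 r 1, and 1÷4 = 0, so 5+1+0 = 6.
Sunday + 6 ≡ Saturday — that's 2161's doomsday.
In January the doomsday date is Jan 3 (2161 is not a leap year).
Jan 17 is 14 days after Jan 3; 14 mod 7 = 0, so Saturday + 0 = Saturday.
5807 mod 7 = 4, so 5807 days after a Saturday is Saturday + 4 = Wednesday.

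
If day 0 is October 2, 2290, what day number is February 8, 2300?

Oct 2, 2290 → Oct 2, 2291: 365 days.
Oct 2, 2291 → Oct 2, 2292: 366 days (Feb 29, 2292 is in that span).
Oct 2, 2292 → Oct 2, 2293: 365 days.
Oct 2, 2293 → Oct 2, 2294: 365 days.
Oct 2, 2294 → Oct 2, 2295: 365 days.
Oct 2, 2295 → Oct 2, 2296: 366 days (Feb 29, 2296 is in that span).
Oct 2, 2296 → Oct 2, 2297: 365 days.
Oct 2, 2297 → Oct 2, 2298: 365 days.
Oct 2, 2298 → Oct 2, 2299: 365 days.
Oct 2, 2299 → Nov 2, 2299: 31 days (October has 31).
Nov 2, 2299 → Dec 2, 2299: 30 days (November has 30).
Dec 2, 2299 → Jan 2, 2300: 31 days (December has 31).
Jan 2, 2300 → Feb 2, 2300: 31 days (January has 31).
Feb 2, 2300 → Feb 8, 2300: 6 days.
Total: 3416 days.

3416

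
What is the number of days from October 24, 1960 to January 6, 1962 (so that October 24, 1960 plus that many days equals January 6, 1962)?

Oct 24, 1960 → Oct 24, 1961: 365 days.
Oct 24, 1961 → Nov 24, 1961: 31 days (October has 31).
Nov 24, 1961 → Dec 24, 1961: 30 days (November has 30).
Dec 24, 1961 → Jan 6, 1962: 13 days.
Total: 439 days.

439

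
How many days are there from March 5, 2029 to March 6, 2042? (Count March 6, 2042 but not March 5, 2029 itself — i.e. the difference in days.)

4749

Mar 5, 2029 → Mar 5, 2030: 365 days.
Mar 5, 2030 → Mar 5, 2031: 365 days.
Mar 5, 2031 → Mar 5, 2032: 366 days (Feb 29, 2032 is in that span).
Mar 5, 2032 → Mar 5, 2033: 365 days.
Mar 5, 2033 → Mar 5, 2034: 365 days.
Mar 5, 2034 → Mar 5, 2035: 365 days.
Mar 5, 2035 → Mar 5, 2036: 366 days (Feb 29, 2036 is in that span).
Mar 5, 2036 → Mar 5, 2037: 365 days.
Mar 5, 2037 → Mar 5, 2038: 365 days.
Mar 5, 2038 → Mar 5, 2039: 365 days.
Mar 5, 2039 → Mar 5, 2040: 366 days (Feb 29, 2040 is in that span).
Mar 5, 2040 → Mar 5, 2041: 365 days.
Mar 5, 2041 → Apr 5, 2041: 31 days (March has 31).
Apr 5, 2041 → May 5, 2041: 30 days (April has 30).
May 5, 2041 → Jun 5, 2041: 31 days (May has 31).
Jun 5, 2041 → Jul 5, 2041: 30 days (June has 30).
Jul 5, 2041 → Aug 5, 2041: 31 days (July has 31).
Aug 5, 2041 → Sep 5, 2041: 31 days (August has 31).
Sep 5, 2041 → Oct 5, 2041: 30 days (September has 30).
Oct 5, 2041 → Nov 5, 2041: 31 days (October has 31).
Nov 5, 2041 → Dec 5, 2041: 30 days (November has 30).
Dec 5, 2041 → Jan 5, 2042: 31 days (December has 31).
Jan 5, 2042 → Feb 5, 2042: 31 days (January has 31).
Feb 5, 2042 → Mar 5, 2042: 28 days (February has 28).
Mar 5, 2042 → Mar 6, 2042: 1 days.
Total: 4749 days.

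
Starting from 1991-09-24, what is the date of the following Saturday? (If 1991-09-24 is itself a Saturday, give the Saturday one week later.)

Sep 24, 1991 is a Tuesday.
From Tuesday to the next Saturday is 4 days.
Sep 24, 1991 + 4 = Sep 28, 1991.

September 28, 1991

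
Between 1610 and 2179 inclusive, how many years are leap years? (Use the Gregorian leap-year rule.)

Multiples of 4 in [1610,2179]: 142.
Of those, multiples of 100: 5 (not leap unless ÷400).
Multiples of 400: 1.
Leap years = 142 − 5 + 1 = 138.

138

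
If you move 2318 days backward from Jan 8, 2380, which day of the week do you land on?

Monday

First find the weekday of Jan 8, 2380. Doomsday rule: the anchor day for the 2300s is Wednesday. For year 80: 80÷12 = 6 r 8, and 8÷4 = 2, so 6+8+2 = 16.
Wednesday + 16 ≡ Friday — that's 2380's doomsday.
In January the doomsday date is Jan 4 (2380 is a leap year (divisible by 4)).
Jan 8 is 4 days after Jan 4; 4 mod 7 = 4, so Friday + 4 = Tuesday.
2318 mod 7 = 1, so 2318 days before a Tuesday is Tuesday − 1 = Monday.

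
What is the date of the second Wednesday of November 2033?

November 9, 2033

November 1, 2033 is a Tuesday.
The first Wednesday is therefore November 2 (1 days later).
The second Wednesday is 2 + 1×7 = November 9.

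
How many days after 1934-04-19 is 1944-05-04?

3668

Apr 19, 1934 → Apr 19, 1935: 365 days.
Apr 19, 1935 → Apr 19, 1936: 366 days (Feb 29, 1936 is in that span).
Apr 19, 1936 → Apr 19, 1937: 365 days.
Apr 19, 1937 → Apr 19, 1938: 365 days.
Apr 19, 1938 → Apr 19, 1939: 365 days.
Apr 19, 1939 → Apr 19, 1940: 366 days (Feb 29, 1940 is in that span).
Apr 19, 1940 → Apr 19, 1941: 365 days.
Apr 19, 1941 → Apr 19, 1942: 365 days.
Apr 19, 1942 → Apr 19, 1943: 365 days.
Apr 19, 1943 → May 19, 1943: 30 days (April has 30).
May 19, 1943 → Jun 19, 1943: 31 days (May has 31).
Jun 19, 1943 → Jul 19, 1943: 30 days (June has 30).
Jul 19, 1943 → Aug 19, 1943: 31 days (July has 31).
Aug 19, 1943 → Sep 19, 1943: 31 days (August has 31).
Sep 19, 1943 → Oct 19, 1943: 30 days (September has 30).
Oct 19, 1943 → Nov 19, 1943: 31 days (October has 31).
Nov 19, 1943 → Dec 19, 1943: 30 days (November has 30).
Dec 19, 1943 → Jan 19, 1944: 31 days (December has 31).
Jan 19, 1944 → Feb 19, 1944: 31 days (January has 31).
Feb 19, 1944 → Mar 19, 1944: 29 days (February has 29).
Mar 19, 1944 → Apr 19, 1944: 31 days (March has 31).
Apr 19, 1944 → May 4, 1944: 15 days.
Total: 3668 days.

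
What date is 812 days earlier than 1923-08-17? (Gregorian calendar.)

−365 (one year) → Aug 17, 1922 (447 left).
−365 (one year) → Aug 17, 1921 (82 left).
−17 → Jul 31, 1921 (end of Jul, 31 days; 65 left).
−31 → Jun 30, 1921 (end of Jun, 30 days; 34 left).
−30 → May 31, 1921 (end of May, 31 days; 4 left).
−4 → May 27, 1921.

May 27, 1921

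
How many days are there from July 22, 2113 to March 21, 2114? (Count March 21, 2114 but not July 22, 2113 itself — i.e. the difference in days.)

242

Jul 22, 2113 → Aug 22, 2113: 31 days (July has 31).
Aug 22, 2113 → Sep 22, 2113: 31 days (August has 31).
Sep 22, 2113 → Oct 22, 2113: 30 days (September has 30).
Oct 22, 2113 → Nov 22, 2113: 31 days (October has 31).
Nov 22, 2113 → Dec 22, 2113: 30 days (November has 30).
Dec 22, 2113 → Jan 22, 2114: 31 days (December has 31).
Jan 22, 2114 → Feb 22, 2114: 31 days (January has 31).
Feb 22, 2114 → Mar 21, 2114: 27 days.
Total: 242 days.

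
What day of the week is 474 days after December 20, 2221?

Dec 20, 2221 is a Thursday.
474 mod 7 = 5, so 474 days after a Thursday is Thursday + 5 = Tuesday.

Tuesday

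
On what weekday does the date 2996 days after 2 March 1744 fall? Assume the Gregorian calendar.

Monday

Mar 2, 1744 is a Monday.
2996 mod 7 = 0, so 2996 days after a Monday is Monday + 0 = Monday.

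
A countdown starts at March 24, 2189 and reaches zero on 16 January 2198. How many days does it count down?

3220

Mar 24, 2189 → Mar 24, 2190: 365 days.
Mar 24, 2190 → Mar 24, 2191: 365 days.
Mar 24, 2191 → Mar 24, 2192: 366 days (Feb 29, 2192 is in that span).
Mar 24, 2192 → Mar 24, 2193: 365 days.
Mar 24, 2193 → Mar 24, 2194: 365 days.
Mar 24, 2194 → Mar 24, 2195: 365 days.
Mar 24, 2195 → Mar 24, 2196: 366 days (Feb 29, 2196 is in that span).
Mar 24, 2196 → Mar 24, 2197: 365 days.
Mar 24, 2197 → Apr 24, 2197: 31 days (March has 31).
Apr 24, 2197 → May 24, 2197: 30 days (April has 30).
May 24, 2197 → Jun 24, 2197: 31 days (May has 31).
Jun 24, 2197 → Jul 24, 2197: 30 days (June has 30).
Jul 24, 2197 → Aug 24, 2197: 31 days (July has 31).
Aug 24, 2197 → Sep 24, 2197: 31 days (August has 31).
Sep 24, 2197 → Oct 24, 2197: 30 days (September has 30).
Oct 24, 2197 → Nov 24, 2197: 31 days (October has 31).
Nov 24, 2197 → Dec 24, 2197: 30 days (November has 30).
Dec 24, 2197 → Jan 16, 2198: 23 days.
Total: 3220 days.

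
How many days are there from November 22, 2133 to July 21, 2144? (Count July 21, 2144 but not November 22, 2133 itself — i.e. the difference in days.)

Nov 22, 2133 → Nov 22, 2134: 365 days.
Nov 22, 2134 → Nov 22, 2135: 365 days.
Nov 22, 2135 → Nov 22, 2136: 366 days (Feb 29, 2136 is in that span).
Nov 22, 2136 → Nov 22, 2137: 365 days.
Nov 22, 2137 → Nov 22, 2138: 365 days.
Nov 22, 2138 → Nov 22, 2139: 365 days.
Nov 22, 2139 → Nov 22, 2140: 366 days (Feb 29, 2140 is in that span).
Nov 22, 2140 → Nov 22, 2141: 365 days.
Nov 22, 2141 → Nov 22, 2142: 365 days.
Nov 22, 2142 → Nov 22, 2143: 365 days.
Nov 22, 2143 → Dec 22, 2143: 30 days (November has 30).
Dec 22, 2143 → Jan 22, 2144: 31 days (December has 31).
Jan 22, 2144 → Feb 22, 2144: 31 days (January has 31).
Feb 22, 2144 → Mar 22, 2144: 29 days (February has 29).
Mar 22, 2144 → Apr 22, 2144: 31 days (March has 31).
Apr 22, 2144 → May 22, 2144: 30 days (April has 30).
May 22, 2144 → Jun 22, 2144: 31 days (May has 31).
Jun 22, 2144 → Jul 21, 2144: 29 days.
Total: 3894 days.

3894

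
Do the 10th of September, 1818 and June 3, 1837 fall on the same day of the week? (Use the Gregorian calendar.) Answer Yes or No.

No

From Sep 10, 1818 to Jun 3, 1837 is 6841 days.
6841 mod 7 = 2, so they are different weekdays.
(Sep 10, 1818 is a Thursday; Jun 3, 1837 is a Saturday.)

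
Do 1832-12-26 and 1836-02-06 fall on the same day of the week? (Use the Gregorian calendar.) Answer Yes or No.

No

From Dec 26, 1832 to Feb 6, 1836 is 1137 days.
1137 mod 7 = 3, so they are different weekdays.
(Dec 26, 1832 is a Wednesday; Feb 6, 1836 is a Saturday.)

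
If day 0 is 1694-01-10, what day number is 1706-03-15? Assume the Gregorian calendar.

4446

Jan 10, 1694 → Jan 10, 1695: 365 days.
Jan 10, 1695 → Jan 10, 1696: 365 days.
Jan 10, 1696 → Jan 10, 1697: 366 days (Feb 29, 1696 is in that span).
Jan 10, 1697 → Jan 10, 1698: 365 days.
Jan 10, 1698 → Jan 10, 1699: 365 days.
Jan 10, 1699 → Jan 10, 1700: 365 days.
Jan 10, 1700 → Jan 10, 1701: 365 days.
Jan 10, 1701 → Jan 10, 1702: 365 days.
Jan 10, 1702 → Jan 10, 1703: 365 days.
Jan 10, 1703 → Jan 10, 1704: 365 days.
Jan 10, 1704 → Jan 10, 1705: 366 days (Feb 29, 1704 is in that span).
Jan 10, 1705 → Jan 10, 1706: 365 days.
Jan 10, 1706 → Feb 10, 1706: 31 days (January has 31).
Feb 10, 1706 → Mar 10, 1706: 28 days (February has 28).
Mar 10, 1706 → Mar 15, 1706: 5 days.
Total: 4446 days.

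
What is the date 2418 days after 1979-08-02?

+366 (one year; includes Feb 29, 1980) → Aug 2, 1980 (2052 left).
+365 (one year) → Aug 2, 1981 (1687 left).
+365 (one year) → Aug 2, 1982 (1322 left).
+365 (one year) → Aug 2, 1983 (957 left).
+366 (one year; includes Feb 29, 1984) → Aug 2, 1984 (591 left).
+365 (one year) → Aug 2, 1985 (226 left).
Aug has 31 days: +30 → Sep 1, 1985 (196 left).
Sep has 30 days: +30 → Oct 1, 1985 (166 left).
Oct has 31 days: +31 → Nov 1, 1985 (135 left).
Nov has 30 days: +30 → Dec 1, 1985 (105 left).
Dec has 31 days: +31 → Jan 1, 1986 (74 left).
Jan has 31 days: +31 → Feb 1, 1986 (43 left).
Feb has 28 days: +28 → Mar 1, 1986 (15 left).
+15 → Mar 16, 1986.

March 16, 1986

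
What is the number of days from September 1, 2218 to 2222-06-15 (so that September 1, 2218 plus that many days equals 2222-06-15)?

1383

Sep 1, 2218 → Sep 1, 2219: 365 days.
Sep 1, 2219 → Sep 1, 2220: 366 days (Feb 29, 2220 is in that span).
Sep 1, 2220 → Sep 1, 2221: 365 days.
Sep 1, 2221 → Oct 1, 2221: 30 days (September has 30).
Oct 1, 2221 → Nov 1, 2221: 31 days (October has 31).
Nov 1, 2221 → Dec 1, 2221: 30 days (November has 30).
Dec 1, 2221 → Jan 1, 2222: 31 days (December has 31).
Jan 1, 2222 → Feb 1, 2222: 31 days (January has 31).
Feb 1, 2222 → Mar 1, 2222: 28 days (February has 28).
Mar 1, 2222 → Apr 1, 2222: 31 days (March has 31).
Apr 1, 2222 → May 1, 2222: 30 days (April has 30).
May 1, 2222 → Jun 1, 2222: 31 days (May has 31).
Jun 1, 2222 → Jun 15, 2222: 14 days.
Total: 1383 days.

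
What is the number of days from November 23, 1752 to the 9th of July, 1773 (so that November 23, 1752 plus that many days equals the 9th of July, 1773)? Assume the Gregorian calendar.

7533

Nov 23, 1752 → Nov 23, 1753: 365 days.
Nov 23, 1753 → Nov 23, 1754: 365 days.
Nov 23, 1754 → Nov 23, 1755: 365 days.
Nov 23, 1755 → Nov 23, 1756: 366 days (Feb 29, 1756 is in that span).
Nov 23, 1756 → Nov 23, 1757: 365 days.
Nov 23, 1757 → Nov 23, 1758: 365 days.
Nov 23, 1758 → Nov 23, 1759: 365 days.
Nov 23, 1759 → Nov 23, 1760: 366 days (Feb 29, 1760 is in that span).
Nov 23, 1760 → Nov 23, 1761: 365 days.
Nov 23, 1761 → Nov 23, 1762: 365 days.
Nov 23, 1762 → Nov 23, 1763: 365 days.
Nov 23, 1763 → Nov 23, 1764: 366 days (Feb 29, 1764 is in that span).
Nov 23, 1764 → Nov 23, 1765: 365 days.
Nov 23, 1765 → Nov 23, 1766: 365 days.
Nov 23, 1766 → Nov 23, 1767: 365 days.
Nov 23, 1767 → Nov 23, 1768: 366 days (Feb 29, 1768 is in that span).
Nov 23, 1768 → Nov 23, 1769: 365 days.
Nov 23, 1769 → Nov 23, 1770: 365 days.
Nov 23, 1770 → Nov 23, 1771: 365 days.
Nov 23, 1771 → Nov 23, 1772: 366 days (Feb 29, 1772 is in that span).
Nov 23, 1772 → Dec 23, 1772: 30 days (November has 30).
Dec 23, 1772 → Jan 23, 1773: 31 days (December has 31).
Jan 23, 1773 → Feb 23, 1773: 31 days (January has 31).
Feb 23, 1773 → Mar 23, 1773: 28 days (February has 28).
Mar 23, 1773 → Apr 23, 1773: 31 days (March has 31).
Apr 23, 1773 → May 23, 1773: 30 days (April has 30).
May 23, 1773 → Jun 23, 1773: 31 days (May has 31).
Jun 23, 1773 → Jul 9, 1773: 16 days.
Total: 7533 days.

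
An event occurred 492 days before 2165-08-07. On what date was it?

April 2, 2164

−365 (one year) → Aug 7, 2164 (127 left).
−7 → Jul 31, 2164 (end of Jul, 31 days; 120 left).
−31 → Jun 30, 2164 (end of Jun, 30 days; 89 left).
−30 → May 31, 2164 (end of May, 31 days; 59 left).
−31 → Apr 30, 2164 (end of Apr, 30 days; 28 left).
−28 → Apr 2, 2164.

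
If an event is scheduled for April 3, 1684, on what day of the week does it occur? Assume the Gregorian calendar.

Monday

Doomsday rule: the anchor day for the 1600s is Tuesday. For year 84: 84÷12 = 7 r 0, and 0÷4 = 0, so 7+0+0 = 7.
Tuesday + 7 ≡ Tuesday — that's 1684's doomsday.
In April the doomsday date is Apr 4.
Apr 3 is 1 day before Apr 4; 1 mod 7 = 1, so Tuesday − 1 = Monday.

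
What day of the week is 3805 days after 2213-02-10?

First find the weekday of Feb 10, 2213. Doomsday rule: the anchor day for the 2200s is Friday. For year 13: 13÷12 = 1 r 1, and 1÷4 = 0, so 1+1+0 = 2.
Friday + 2 ≡ Sunday — that's 2213's doomsday.
In February the doomsday date is Feb 28 (2213 is not a leap year).
Feb 10 is 18 days before Feb 28; 18 mod 7 = 4, so Sunday − 4 = Wednesday.
3805 mod 7 = 4, so 3805 days after a Wednesday is Wednesday + 4 = Sunday.

Sunday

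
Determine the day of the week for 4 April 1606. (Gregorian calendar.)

Doomsday rule: the anchor day for the 1600s is Tuesday. For year 06: 6÷12 = 0 r 6, and 6÷4 = 1, so 0+6+1 = 7.
Tuesday + 7 ≡ Tuesday — that's 1606's doomsday.
In April the doomsday date is Apr 4.
Apr 4 is the doomsday itself: Tuesday.

Tuesday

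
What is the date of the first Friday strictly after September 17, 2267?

Sep 17, 2267 is a Tuesday.
From Tuesday to the next Friday is 3 days.
Sep 17, 2267 + 3 = Sep 20, 2267.

September 20, 2267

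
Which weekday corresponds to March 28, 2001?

Doomsday rule: the anchor day for the 2000s is Tuesday. For year 01: 1÷12 = 0 r 1, and 1÷4 = 0, so 0+1+0 = 1.
Tuesday + 1 ≡ Wednesday — that's 2001's doomsday.
In March the doomsday date is Mar 14.
Mar 28 is 14 days after Mar 14; 14 mod 7 = 0, so Wednesday + 0 = Wednesday.

Wednesday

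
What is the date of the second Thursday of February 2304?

February 1, 2304 is a Monday.
The first Thursday is therefore February 4 (3 days later).
The second Thursday is 4 + 1×7 = February 11.

February 11, 2304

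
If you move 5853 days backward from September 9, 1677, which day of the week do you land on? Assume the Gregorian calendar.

Wednesday

First find the weekday of Sep 9, 1677. Doomsday rule: the anchor day for the 1600s is Tuesday. For year 77: 77÷12 = 6 r 5, and 5÷4 = 1, so 6+5+1 = 12.
Tuesday + 12 ≡ Sunday — that's 1677's doomsday.
In September the doomsday date is Sep 5.
Sep 9 is 4 days after Sep 5; 4 mod 7 = 4, so Sunday + 4 = Thursday.
5853 mod 7 = 1, so 5853 days before a Thursday is Thursday − 1 = Wednesday.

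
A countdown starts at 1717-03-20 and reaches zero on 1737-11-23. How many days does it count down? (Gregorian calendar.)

Mar 20, 1717 → Mar 20, 1718: 365 days.
Mar 20, 1718 → Mar 20, 1719: 365 days.
Mar 20, 1719 → Mar 20, 1720: 366 days (Feb 29, 1720 is in that span).
Mar 20, 1720 → Mar 20, 1721: 365 days.
Mar 20, 1721 → Mar 20, 1722: 365 days.
Mar 20, 1722 → Mar 20, 1723: 365 days.
Mar 20, 1723 → Mar 20, 1724: 366 days (Feb 29, 1724 is in that span).
Mar 20, 1724 → Mar 20, 1725: 365 days.
Mar 20, 1725 → Mar 20, 1726: 365 days.
Mar 20, 1726 → Mar 20, 1727: 365 days.
Mar 20, 1727 → Mar 20, 1728: 366 days (Feb 29, 1728 is in that span).
Mar 20, 1728 → Mar 20, 1729: 365 days.
Mar 20, 1729 → Mar 20, 1730: 365 days.
Mar 20, 1730 → Mar 20, 1731: 365 days.
Mar 20, 1731 → Mar 20, 1732: 366 days (Feb 29, 1732 is in that span).
Mar 20, 1732 → Mar 20, 1733: 365 days.
Mar 20, 1733 → Mar 20, 1734: 365 days.
Mar 20, 1734 → Mar 20, 1735: 365 days.
Mar 20, 1735 → Mar 20, 1736: 366 days (Feb 29, 1736 is in that span).
Mar 20, 1736 → Mar 20, 1737: 365 days.
Mar 20, 1737 → Apr 20, 1737: 31 days (March has 31).
Apr 20, 1737 → May 20, 1737: 30 days (April has 30).
May 20, 1737 → Jun 20, 1737: 31 days (May has 31).
Jun 20, 1737 → Jul 20, 1737: 30 days (June has 30).
Jul 20, 1737 → Aug 20, 1737: 31 days (July has 31).
Aug 20, 1737 → Sep 20, 1737: 31 days (August has 31).
Sep 20, 1737 → Oct 20, 1737: 30 days (September has 30).
Oct 20, 1737 → Nov 20, 1737: 31 days (October has 31).
Nov 20, 1737 → Nov 23, 1737: 3 days.
Total: 7553 days.

7553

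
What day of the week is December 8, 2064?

Monday

January 1, 2064 is a Tuesday.
Jan 1, 2064 → Feb 1, 2064: 31 days (January has 31).
Feb 1, 2064 → Mar 1, 2064: 29 days (February has 29).
Mar 1, 2064 → Apr 1, 2064: 31 days (March has 31).
Apr 1, 2064 → May 1, 2064: 30 days (April has 30).
May 1, 2064 → Jun 1, 2064: 31 days (May has 31).
Jun 1, 2064 → Jul 1, 2064: 30 days (June has 30).
Jul 1, 2064 → Aug 1, 2064: 31 days (July has 31).
Aug 1, 2064 → Sep 1, 2064: 31 days (August has 31).
Sep 1, 2064 → Oct 1, 2064: 30 days (September has 30).
Oct 1, 2064 → Nov 1, 2064: 31 days (October has 31).
Nov 1, 2064 → Dec 1, 2064: 30 days (November has 30).
Dec 1, 2064 → Dec 8, 2064: 7 days.
Total: 342 days.
342 mod 7 = 6, so Tuesday + 6 = Monday.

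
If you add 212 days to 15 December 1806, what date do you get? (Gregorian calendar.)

July 15, 1807

Dec has 31 days: +17 → Jan 1, 1807 (195 left).
Jan has 31 days: +31 → Feb 1, 1807 (164 left).
Feb has 28 days: +28 → Mar 1, 1807 (136 left).
Mar has 31 days: +31 → Apr 1, 1807 (105 left).
Apr has 30 days: +30 → May 1, 1807 (75 left).
May has 31 days: +31 → Jun 1, 1807 (44 left).
Jun has 30 days: +30 → Jul 1, 1807 (14 left).
+14 → Jul 15, 1807.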